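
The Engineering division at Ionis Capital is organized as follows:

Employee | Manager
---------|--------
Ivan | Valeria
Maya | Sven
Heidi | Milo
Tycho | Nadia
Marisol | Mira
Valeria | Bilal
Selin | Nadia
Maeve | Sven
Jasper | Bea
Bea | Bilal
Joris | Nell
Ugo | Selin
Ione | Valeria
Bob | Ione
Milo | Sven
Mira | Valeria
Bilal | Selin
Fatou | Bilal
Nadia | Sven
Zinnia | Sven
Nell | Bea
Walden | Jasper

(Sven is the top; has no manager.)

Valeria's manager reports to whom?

Valeria reports to Bilal, and Bilal reports to Selin. So Valeria's skip-level manager is Selin.

Selin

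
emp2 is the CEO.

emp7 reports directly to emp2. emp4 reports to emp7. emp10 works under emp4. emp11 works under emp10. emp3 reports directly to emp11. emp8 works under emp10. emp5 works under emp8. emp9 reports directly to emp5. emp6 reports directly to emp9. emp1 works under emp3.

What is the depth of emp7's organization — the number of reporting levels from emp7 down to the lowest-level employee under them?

The longest chain under emp7 runs emp7 → emp4 → emp10 → emp8 → emp5 → emp9 → emp6, which is 6 levels below emp7.

6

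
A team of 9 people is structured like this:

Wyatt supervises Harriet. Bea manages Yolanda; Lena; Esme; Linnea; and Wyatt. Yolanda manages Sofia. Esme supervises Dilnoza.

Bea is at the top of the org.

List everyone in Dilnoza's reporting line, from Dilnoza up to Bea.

Dilnoza -> Esme -> Bea

Dilnoza reports to Esme. Esme reports to Bea. Bea is at the top.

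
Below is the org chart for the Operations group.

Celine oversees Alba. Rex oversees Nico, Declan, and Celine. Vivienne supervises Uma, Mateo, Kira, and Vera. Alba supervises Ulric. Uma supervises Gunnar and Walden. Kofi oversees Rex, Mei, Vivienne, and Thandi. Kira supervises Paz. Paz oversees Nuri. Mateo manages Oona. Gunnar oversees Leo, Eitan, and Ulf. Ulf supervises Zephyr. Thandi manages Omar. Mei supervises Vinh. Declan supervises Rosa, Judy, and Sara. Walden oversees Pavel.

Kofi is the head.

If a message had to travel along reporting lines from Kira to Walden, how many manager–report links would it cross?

3

Kira is 1 level below Vivienne, and Walden is 2 levels below Vivienne (their lowest common manager). The shortest path runs up from Kira to Vivienne and back down to Walden: 1 + 2 = 3 links.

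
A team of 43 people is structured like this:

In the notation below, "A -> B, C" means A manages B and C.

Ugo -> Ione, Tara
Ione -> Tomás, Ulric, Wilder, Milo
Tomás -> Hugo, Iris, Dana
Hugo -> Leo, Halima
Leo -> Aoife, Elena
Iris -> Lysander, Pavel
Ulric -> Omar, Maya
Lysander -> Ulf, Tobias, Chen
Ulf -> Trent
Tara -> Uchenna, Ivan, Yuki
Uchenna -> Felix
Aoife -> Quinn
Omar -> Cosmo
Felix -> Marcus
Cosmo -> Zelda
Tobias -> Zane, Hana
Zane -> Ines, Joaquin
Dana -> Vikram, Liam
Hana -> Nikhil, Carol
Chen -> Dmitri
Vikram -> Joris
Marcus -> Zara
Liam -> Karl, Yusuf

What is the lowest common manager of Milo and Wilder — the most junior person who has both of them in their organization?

Ione

Milo's chain of managers is Ione, Ugo. Wilder's chain of managers is Ione, Ugo. The first manager that appears in both chains is Ione.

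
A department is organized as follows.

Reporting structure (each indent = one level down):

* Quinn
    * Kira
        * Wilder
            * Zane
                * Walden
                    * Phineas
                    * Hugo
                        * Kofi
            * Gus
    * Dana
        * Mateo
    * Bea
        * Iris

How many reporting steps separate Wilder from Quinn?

Chain from Wilder up to Quinn: Wilder → Kira → Quinn. That is 2 steps up, so Wilder is 2 levels below Quinn.

2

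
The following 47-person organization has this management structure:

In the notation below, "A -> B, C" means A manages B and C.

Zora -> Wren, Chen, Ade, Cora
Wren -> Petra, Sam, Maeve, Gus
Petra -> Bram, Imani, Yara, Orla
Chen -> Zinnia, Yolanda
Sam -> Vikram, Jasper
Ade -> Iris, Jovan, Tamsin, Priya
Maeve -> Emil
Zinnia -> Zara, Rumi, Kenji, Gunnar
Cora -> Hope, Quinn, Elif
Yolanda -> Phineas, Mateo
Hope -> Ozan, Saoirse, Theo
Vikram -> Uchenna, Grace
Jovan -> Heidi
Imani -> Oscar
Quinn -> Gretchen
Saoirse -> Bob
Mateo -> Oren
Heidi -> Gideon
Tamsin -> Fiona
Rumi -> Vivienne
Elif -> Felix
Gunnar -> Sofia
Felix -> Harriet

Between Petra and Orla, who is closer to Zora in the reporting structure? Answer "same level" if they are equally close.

Petra

Petra is 2 levels below Zora; Orla is 3. Petra is higher.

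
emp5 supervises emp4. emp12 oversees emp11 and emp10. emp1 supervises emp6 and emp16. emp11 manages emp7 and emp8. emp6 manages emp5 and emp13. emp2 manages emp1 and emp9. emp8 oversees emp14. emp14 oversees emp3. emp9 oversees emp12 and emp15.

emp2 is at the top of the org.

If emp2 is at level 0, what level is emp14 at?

5

Chain from emp14 up to emp2: emp14 → emp8 → emp11 → emp12 → emp9 → emp2. That is 5 steps up, so emp14 is 5 levels below emp2.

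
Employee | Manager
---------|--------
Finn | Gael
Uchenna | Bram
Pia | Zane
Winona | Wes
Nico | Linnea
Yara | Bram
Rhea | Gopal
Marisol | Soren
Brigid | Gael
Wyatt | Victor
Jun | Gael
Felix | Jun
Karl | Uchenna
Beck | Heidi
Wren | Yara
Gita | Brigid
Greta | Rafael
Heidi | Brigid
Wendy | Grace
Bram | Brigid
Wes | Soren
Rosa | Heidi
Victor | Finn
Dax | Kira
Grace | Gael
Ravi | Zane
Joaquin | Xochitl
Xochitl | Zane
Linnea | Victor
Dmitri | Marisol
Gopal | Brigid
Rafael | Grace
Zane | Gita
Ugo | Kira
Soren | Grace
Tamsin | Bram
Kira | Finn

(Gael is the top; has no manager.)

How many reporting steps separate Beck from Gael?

3

Chain from Beck up to Gael: Beck → Heidi → Brigid → Gael. That is 3 steps up, so Beck is 3 levels below Gael.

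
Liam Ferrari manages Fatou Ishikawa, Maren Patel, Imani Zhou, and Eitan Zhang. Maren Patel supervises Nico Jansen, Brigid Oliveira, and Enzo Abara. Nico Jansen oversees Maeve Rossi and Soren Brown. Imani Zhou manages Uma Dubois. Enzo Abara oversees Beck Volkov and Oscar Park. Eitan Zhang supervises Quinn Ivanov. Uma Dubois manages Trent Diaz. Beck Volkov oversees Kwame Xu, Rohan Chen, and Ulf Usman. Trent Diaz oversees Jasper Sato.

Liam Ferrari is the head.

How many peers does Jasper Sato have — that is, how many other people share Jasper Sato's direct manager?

0

Jasper Sato reports to Trent Diaz, and Trent Diaz has no other direct reports. Jasper Sato has 0 peers.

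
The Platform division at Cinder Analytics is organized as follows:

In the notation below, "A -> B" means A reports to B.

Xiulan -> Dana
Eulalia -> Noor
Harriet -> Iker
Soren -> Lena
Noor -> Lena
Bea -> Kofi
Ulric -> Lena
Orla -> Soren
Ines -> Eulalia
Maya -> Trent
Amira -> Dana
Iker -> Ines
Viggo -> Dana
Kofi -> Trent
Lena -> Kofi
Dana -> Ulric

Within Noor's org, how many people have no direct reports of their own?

The only person in Noor's organization with no one reporting to them is Harriet. That is 1.

1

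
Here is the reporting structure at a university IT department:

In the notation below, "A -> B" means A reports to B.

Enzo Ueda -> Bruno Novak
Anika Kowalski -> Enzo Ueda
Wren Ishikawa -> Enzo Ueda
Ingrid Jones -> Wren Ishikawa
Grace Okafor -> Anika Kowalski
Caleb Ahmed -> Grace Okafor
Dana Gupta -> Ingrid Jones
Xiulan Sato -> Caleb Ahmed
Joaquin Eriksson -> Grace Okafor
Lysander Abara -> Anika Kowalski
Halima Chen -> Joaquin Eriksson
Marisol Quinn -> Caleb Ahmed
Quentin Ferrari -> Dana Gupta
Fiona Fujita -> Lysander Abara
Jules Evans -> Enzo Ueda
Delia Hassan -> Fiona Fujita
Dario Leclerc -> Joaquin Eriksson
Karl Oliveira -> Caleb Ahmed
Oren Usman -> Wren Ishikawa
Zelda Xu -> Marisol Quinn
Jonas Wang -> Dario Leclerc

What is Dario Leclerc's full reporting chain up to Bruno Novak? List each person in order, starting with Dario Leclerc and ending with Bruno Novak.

Dario Leclerc -> Joaquin Eriksson -> Grace Okafor -> Anika Kowalski -> Enzo Ueda -> Bruno Novak

Dario Leclerc reports to Joaquin Eriksson. Joaquin Eriksson reports to Grace Okafor. Grace Okafor reports to Anika Kowalski. Anika Kowalski reports to Enzo Ueda. Enzo Ueda reports to Bruno Novak. Bruno Novak is at the top.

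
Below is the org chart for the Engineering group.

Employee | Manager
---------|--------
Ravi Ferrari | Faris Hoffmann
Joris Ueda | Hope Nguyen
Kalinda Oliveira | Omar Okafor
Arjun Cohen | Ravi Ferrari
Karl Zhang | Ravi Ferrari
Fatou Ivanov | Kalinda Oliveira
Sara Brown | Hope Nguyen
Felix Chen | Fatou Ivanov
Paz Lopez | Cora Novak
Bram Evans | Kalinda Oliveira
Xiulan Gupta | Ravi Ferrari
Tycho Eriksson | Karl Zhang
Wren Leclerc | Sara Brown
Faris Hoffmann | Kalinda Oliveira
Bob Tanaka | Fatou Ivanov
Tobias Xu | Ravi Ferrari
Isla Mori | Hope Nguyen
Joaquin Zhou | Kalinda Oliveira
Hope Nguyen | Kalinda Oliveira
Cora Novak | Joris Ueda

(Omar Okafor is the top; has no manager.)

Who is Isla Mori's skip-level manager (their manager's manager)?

Isla Mori reports to Hope Nguyen, and Hope Nguyen reports to Kalinda Oliveira. So Isla Mori's skip-level manager is Kalinda Oliveira.

Kalinda Oliveira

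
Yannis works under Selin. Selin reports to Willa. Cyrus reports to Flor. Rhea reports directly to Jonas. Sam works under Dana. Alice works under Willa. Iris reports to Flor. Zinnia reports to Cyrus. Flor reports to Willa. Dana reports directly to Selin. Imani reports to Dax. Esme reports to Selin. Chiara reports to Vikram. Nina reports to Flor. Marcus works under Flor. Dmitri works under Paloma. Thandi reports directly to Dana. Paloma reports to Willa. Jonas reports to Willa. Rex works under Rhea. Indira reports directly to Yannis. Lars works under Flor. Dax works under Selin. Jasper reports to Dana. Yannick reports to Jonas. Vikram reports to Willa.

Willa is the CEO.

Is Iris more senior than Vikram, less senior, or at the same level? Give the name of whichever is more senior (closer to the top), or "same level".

Iris is 2 levels below Willa; Vikram is 1. Vikram is higher.

Vikram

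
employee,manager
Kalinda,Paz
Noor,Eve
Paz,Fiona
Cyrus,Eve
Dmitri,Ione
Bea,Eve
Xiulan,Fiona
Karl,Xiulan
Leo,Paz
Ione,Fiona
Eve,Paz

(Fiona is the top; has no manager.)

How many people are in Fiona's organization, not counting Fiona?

11

Fiona directly manages Ione, Paz, Xiulan. Under Ione: Dmitri (1). Under Paz: Leo, Kalinda, Eve, Cyrus, Bea, Noor (6). Under Xiulan: Karl (1). So Fiona's organization is 3 direct reports plus everyone under them: 2 + 7 + 2 = 11.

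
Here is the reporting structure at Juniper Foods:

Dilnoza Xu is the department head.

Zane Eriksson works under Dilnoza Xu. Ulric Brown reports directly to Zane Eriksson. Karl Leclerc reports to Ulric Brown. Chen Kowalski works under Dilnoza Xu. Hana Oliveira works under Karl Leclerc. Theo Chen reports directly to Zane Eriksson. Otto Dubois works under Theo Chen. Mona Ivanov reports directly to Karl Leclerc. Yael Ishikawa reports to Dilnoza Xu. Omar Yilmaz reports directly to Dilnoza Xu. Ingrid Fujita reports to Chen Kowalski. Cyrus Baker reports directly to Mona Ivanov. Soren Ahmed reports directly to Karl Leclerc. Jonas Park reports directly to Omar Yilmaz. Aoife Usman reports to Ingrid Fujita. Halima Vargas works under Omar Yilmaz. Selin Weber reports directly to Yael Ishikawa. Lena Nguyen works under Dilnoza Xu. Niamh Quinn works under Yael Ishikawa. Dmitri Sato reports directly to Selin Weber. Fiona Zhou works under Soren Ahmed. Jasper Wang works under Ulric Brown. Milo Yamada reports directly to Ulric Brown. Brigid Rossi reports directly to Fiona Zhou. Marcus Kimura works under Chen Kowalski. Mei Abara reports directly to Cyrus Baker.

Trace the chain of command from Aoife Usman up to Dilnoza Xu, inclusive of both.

Aoife Usman -> Ingrid Fujita -> Chen Kowalski -> Dilnoza Xu

Aoife Usman reports to Ingrid Fujita. Ingrid Fujita reports to Chen Kowalski. Chen Kowalski reports to Dilnoza Xu. Dilnoza Xu is at the top.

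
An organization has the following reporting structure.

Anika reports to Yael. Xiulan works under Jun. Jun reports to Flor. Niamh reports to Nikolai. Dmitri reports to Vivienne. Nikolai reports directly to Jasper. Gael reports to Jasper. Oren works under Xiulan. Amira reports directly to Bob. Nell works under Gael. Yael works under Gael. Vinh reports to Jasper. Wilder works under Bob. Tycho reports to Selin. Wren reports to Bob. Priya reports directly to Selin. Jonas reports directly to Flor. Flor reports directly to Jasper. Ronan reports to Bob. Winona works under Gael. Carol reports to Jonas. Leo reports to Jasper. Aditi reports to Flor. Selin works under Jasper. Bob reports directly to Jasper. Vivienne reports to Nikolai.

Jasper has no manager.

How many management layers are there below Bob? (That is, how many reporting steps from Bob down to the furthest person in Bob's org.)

1

The longest chain under Bob runs Bob → Wilder, which is 1 level below Bob.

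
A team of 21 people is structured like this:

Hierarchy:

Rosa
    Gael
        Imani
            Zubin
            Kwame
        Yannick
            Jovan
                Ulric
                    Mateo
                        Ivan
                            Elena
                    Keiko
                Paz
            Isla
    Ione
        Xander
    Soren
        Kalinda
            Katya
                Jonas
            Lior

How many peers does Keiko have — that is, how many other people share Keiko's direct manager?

1

Keiko reports to Ulric. Ulric's other direct reports are Mateo — 1 peer.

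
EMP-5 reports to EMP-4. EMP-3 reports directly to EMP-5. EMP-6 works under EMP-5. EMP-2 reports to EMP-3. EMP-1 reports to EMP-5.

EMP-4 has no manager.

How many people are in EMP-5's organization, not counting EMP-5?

4

EMP-5 directly manages EMP-3, EMP-6, EMP-1. Under EMP-3: EMP-2 (1). EMP-6 has no reports. EMP-1 has no reports. So EMP-5's organization is 3 direct reports plus everyone under them: 2 + 1 + 1 = 4.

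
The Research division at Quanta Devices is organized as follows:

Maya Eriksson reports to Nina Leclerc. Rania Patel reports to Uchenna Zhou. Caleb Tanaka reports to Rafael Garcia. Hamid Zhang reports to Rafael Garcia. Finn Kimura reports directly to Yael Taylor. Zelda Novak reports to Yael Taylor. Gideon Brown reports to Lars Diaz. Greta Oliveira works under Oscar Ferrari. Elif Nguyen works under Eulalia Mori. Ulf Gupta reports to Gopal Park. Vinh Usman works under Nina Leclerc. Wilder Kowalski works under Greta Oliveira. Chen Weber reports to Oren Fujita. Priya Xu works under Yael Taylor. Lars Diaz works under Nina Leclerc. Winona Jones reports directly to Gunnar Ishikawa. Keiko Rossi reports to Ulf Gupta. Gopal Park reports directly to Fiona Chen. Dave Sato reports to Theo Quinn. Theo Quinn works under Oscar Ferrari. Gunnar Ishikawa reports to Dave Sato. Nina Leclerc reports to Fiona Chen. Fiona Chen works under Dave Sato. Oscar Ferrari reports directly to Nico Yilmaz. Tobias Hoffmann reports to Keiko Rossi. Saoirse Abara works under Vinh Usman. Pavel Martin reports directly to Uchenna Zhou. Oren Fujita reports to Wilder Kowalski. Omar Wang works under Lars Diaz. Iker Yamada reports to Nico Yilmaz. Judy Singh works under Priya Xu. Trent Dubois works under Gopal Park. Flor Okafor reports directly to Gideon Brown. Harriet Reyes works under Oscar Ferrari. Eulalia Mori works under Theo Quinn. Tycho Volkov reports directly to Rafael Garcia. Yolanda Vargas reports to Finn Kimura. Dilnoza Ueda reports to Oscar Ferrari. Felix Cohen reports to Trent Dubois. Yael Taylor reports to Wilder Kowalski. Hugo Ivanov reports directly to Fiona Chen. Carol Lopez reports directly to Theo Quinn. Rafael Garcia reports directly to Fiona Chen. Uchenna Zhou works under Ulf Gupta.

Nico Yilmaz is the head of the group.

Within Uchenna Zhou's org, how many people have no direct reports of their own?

The people in Uchenna Zhou's organization with no one reporting to them are Pavel Martin, Rania Patel. That is 2.

2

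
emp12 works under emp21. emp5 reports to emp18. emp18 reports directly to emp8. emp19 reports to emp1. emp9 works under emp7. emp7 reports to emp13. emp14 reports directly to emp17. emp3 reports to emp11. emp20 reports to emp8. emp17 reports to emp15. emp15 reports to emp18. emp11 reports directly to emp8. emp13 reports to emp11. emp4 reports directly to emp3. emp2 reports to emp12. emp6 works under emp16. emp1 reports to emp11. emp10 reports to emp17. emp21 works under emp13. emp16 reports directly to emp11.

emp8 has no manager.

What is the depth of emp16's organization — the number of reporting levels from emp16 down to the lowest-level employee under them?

1

The longest chain under emp16 runs emp16 → emp6, which is 1 level below emp16.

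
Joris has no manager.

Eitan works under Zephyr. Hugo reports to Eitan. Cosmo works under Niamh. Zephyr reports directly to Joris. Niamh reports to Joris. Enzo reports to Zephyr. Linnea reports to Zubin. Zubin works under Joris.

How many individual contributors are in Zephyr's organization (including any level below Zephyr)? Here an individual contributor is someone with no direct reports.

2

The people in Zephyr's organization with no one reporting to them are Hugo, Enzo. That is 2.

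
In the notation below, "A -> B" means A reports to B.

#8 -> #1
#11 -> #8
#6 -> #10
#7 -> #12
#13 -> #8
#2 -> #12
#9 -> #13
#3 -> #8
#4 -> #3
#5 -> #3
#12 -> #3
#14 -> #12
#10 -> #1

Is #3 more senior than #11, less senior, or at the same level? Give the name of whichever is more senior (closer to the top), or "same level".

Both #3 and #11 are 2 levels below #1.

same level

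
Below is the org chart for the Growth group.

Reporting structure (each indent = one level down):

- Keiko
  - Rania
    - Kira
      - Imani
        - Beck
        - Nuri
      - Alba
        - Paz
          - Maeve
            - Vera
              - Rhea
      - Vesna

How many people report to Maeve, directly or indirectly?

2

Maeve directly manages Vera. Under Vera: Rhea (1). That's 2 in total.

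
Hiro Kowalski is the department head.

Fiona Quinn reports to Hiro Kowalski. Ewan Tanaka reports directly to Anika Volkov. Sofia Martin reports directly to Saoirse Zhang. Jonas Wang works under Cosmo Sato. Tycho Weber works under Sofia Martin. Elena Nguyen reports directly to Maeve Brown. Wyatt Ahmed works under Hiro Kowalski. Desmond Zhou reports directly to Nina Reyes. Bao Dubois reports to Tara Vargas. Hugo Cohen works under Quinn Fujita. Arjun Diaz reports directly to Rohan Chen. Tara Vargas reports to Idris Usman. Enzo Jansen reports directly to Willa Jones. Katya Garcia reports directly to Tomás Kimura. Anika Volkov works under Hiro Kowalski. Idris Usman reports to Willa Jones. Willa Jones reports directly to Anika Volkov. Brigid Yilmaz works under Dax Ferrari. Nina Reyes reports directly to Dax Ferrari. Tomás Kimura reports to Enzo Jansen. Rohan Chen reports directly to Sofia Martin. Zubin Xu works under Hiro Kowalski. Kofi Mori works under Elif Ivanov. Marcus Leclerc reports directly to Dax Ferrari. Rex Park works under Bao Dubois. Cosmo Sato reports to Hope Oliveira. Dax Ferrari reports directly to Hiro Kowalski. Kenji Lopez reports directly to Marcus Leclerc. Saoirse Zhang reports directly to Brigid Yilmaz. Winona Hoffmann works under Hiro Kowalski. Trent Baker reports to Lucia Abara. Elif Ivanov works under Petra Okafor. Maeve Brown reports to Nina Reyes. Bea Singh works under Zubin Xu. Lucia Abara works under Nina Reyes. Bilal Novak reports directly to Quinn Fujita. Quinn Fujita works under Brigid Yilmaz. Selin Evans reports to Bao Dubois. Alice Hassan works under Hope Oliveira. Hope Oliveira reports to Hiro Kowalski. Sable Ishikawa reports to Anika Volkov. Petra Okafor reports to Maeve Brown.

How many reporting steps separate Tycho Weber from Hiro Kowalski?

5

Chain from Tycho Weber up to Hiro Kowalski: Tycho Weber → Sofia Martin → Saoirse Zhang → Brigid Yilmaz → Dax Ferrari → Hiro Kowalski. That is 5 steps up, so Tycho Weber is 5 levels below Hiro Kowalski.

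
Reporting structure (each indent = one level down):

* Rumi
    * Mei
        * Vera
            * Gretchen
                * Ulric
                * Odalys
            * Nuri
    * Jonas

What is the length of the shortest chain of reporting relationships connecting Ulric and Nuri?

Ulric is 2 levels below Vera, and Nuri is 1 level below Vera (their lowest common manager). The shortest path runs up from Ulric to Vera and back down to Nuri: 2 + 1 = 3 links.

3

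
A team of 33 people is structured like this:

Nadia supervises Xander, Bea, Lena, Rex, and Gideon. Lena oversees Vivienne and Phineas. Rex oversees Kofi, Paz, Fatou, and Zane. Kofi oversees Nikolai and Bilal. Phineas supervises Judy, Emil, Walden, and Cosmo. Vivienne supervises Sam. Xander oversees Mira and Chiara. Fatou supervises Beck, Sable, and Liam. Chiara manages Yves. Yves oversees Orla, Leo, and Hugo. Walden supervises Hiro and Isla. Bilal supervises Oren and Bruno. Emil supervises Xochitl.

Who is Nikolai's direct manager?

Nikolai reports directly to Kofi.

Kofi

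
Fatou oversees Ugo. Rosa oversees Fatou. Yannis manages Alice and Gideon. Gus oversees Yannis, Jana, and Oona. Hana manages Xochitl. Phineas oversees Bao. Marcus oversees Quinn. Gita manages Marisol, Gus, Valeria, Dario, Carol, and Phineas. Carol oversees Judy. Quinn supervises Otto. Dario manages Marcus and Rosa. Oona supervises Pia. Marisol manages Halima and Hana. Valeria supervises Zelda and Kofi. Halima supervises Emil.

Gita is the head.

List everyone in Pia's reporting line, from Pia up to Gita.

Pia -> Oona -> Gus -> Gita

Pia reports to Oona. Oona reports to Gus. Gus reports to Gita. Gita is at the top.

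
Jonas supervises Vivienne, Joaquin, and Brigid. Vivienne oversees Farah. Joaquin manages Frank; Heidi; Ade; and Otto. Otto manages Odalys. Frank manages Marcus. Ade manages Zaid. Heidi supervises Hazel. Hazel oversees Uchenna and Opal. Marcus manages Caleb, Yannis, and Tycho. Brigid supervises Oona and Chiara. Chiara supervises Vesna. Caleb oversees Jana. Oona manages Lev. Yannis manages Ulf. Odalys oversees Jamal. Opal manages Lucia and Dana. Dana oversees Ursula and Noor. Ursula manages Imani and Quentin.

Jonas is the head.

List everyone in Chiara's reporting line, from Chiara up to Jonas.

Chiara -> Brigid -> Jonas

Chiara reports to Brigid. Brigid reports to Jonas. Jonas is at the top.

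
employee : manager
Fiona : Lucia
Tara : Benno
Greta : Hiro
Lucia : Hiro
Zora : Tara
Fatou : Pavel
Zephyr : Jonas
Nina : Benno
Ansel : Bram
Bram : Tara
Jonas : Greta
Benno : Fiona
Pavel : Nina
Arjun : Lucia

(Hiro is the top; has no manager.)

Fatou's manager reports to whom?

Nina

Fatou reports to Pavel, and Pavel reports to Nina. So Fatou's skip-level manager is Nina.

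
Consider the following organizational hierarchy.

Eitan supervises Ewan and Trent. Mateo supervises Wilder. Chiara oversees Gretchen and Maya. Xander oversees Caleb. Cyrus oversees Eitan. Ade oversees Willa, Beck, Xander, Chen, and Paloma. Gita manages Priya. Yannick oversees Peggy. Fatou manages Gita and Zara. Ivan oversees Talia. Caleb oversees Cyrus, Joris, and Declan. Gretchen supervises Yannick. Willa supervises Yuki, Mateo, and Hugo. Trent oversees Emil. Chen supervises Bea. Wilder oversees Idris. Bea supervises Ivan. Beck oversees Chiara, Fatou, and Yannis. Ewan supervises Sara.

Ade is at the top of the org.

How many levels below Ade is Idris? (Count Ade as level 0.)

Chain from Idris up to Ade: Idris → Wilder → Mateo → Willa → Ade. That is 4 steps up, so Idris is 4 levels below Ade.

4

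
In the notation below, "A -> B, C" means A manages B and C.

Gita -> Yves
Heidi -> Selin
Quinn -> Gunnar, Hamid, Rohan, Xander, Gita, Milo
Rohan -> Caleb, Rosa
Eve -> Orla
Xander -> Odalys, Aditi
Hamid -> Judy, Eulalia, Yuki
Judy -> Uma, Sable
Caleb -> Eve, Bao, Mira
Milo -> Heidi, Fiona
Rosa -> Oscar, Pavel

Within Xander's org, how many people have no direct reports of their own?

The people in Xander's organization with no one reporting to them are Aditi, Odalys. That is 2.

2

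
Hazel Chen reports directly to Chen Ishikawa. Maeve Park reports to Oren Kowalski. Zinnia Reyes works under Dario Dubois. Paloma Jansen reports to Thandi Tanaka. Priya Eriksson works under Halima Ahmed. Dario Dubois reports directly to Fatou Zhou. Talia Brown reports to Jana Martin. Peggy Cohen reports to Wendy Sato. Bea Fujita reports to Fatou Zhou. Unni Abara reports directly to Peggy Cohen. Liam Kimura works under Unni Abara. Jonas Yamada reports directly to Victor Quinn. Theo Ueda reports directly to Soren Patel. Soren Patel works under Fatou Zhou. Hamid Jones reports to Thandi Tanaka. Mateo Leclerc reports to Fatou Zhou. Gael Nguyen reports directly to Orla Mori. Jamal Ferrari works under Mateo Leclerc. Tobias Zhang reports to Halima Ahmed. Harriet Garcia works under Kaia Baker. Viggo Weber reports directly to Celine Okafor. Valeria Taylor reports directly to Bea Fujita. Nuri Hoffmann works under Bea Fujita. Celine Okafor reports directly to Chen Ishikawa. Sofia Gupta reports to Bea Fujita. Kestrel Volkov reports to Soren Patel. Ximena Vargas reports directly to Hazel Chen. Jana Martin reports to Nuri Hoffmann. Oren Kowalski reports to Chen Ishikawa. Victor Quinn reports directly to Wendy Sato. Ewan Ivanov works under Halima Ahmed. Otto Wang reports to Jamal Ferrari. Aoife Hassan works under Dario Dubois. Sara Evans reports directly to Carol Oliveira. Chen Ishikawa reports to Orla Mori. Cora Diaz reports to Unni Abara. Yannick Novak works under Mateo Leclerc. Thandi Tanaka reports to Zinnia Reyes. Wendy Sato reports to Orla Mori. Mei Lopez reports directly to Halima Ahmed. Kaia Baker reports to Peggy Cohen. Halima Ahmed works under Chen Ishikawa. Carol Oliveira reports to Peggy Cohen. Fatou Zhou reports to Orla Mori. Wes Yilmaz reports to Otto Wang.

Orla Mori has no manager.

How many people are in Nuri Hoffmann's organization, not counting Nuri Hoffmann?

2

Nuri Hoffmann directly manages Jana Martin. Under Jana Martin: Talia Brown (1). That's 2 in total.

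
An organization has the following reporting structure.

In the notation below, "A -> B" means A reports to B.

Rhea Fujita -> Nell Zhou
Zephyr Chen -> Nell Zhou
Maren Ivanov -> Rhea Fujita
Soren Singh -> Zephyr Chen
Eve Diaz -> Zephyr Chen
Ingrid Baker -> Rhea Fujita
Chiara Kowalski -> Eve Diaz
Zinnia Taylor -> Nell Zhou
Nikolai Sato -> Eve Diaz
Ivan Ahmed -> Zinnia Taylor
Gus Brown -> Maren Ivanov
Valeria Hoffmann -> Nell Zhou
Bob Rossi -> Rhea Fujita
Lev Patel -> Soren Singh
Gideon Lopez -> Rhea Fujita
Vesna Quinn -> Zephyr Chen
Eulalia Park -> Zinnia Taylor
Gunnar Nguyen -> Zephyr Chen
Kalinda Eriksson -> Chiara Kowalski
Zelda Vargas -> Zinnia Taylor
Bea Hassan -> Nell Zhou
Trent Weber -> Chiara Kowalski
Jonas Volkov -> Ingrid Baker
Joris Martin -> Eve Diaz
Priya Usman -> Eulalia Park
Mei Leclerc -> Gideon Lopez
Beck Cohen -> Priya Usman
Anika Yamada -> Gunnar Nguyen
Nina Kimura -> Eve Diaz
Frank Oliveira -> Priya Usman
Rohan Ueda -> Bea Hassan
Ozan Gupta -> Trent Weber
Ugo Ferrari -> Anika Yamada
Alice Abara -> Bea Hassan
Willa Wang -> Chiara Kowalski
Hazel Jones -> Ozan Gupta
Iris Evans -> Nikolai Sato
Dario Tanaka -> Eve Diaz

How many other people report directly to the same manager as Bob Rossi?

Bob Rossi reports to Rhea Fujita. Rhea Fujita's other direct reports are Maren Ivanov, Ingrid Baker, Gideon Lopez — 3 peers.

3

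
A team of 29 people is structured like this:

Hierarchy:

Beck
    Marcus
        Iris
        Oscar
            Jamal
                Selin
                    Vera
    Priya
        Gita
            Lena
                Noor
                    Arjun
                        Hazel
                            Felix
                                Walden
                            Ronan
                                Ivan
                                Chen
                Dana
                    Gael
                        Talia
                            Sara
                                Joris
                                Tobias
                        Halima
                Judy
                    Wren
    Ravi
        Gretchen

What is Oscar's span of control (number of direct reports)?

Oscar directly manages Jamal. That is 1 direct report.

1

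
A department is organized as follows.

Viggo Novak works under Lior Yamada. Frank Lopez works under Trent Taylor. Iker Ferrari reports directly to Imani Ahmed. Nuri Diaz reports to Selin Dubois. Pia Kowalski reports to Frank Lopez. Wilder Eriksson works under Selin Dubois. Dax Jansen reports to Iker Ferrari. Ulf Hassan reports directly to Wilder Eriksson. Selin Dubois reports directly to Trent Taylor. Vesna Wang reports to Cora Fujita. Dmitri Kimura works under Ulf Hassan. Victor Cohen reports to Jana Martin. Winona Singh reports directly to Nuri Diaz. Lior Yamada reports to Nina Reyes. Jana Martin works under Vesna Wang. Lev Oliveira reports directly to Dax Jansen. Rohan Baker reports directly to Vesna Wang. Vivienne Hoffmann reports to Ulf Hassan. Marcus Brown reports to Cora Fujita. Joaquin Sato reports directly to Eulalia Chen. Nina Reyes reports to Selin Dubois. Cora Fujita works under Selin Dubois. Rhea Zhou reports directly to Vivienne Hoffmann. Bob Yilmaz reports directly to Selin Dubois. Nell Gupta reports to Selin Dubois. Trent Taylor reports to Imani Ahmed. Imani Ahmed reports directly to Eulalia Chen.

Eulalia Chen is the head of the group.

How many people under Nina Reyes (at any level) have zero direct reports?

1

The only person in Nina Reyes's organization with no one reporting to them is Viggo Novak. That is 1.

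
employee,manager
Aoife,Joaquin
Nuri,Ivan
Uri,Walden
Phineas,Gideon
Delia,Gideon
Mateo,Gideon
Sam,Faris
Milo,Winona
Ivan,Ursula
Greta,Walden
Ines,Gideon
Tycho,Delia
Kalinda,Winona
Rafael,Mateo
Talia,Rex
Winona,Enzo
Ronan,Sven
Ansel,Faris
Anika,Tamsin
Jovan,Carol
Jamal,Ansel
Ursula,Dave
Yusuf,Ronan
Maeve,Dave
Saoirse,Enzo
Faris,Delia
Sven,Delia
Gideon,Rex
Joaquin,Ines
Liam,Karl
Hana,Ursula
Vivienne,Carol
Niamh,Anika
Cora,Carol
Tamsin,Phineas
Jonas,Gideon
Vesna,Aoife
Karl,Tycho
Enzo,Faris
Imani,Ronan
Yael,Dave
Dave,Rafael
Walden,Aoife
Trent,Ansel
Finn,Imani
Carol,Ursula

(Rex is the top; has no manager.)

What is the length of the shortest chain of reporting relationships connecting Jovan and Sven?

8

Jovan is 6 levels below Gideon, and Sven is 2 levels below Gideon (their lowest common manager). The shortest path runs up from Jovan to Gideon and back down to Sven: 6 + 2 = 8 links.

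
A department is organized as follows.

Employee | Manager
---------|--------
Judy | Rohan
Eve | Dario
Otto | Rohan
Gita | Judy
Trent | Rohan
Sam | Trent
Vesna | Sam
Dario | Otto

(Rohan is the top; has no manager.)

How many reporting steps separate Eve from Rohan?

Chain from Eve up to Rohan: Eve → Dario → Otto → Rohan. That is 3 steps up, so Eve is 3 levels below Rohan.

3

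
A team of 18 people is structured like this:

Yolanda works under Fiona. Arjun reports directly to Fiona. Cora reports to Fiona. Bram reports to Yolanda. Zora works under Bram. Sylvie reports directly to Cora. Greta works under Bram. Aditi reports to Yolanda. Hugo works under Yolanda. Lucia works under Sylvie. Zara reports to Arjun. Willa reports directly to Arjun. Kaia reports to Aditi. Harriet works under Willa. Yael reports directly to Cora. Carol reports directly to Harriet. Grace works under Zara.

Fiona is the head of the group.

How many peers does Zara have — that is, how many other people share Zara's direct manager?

1

Zara reports to Arjun. Arjun's other direct reports are Willa — 1 peer.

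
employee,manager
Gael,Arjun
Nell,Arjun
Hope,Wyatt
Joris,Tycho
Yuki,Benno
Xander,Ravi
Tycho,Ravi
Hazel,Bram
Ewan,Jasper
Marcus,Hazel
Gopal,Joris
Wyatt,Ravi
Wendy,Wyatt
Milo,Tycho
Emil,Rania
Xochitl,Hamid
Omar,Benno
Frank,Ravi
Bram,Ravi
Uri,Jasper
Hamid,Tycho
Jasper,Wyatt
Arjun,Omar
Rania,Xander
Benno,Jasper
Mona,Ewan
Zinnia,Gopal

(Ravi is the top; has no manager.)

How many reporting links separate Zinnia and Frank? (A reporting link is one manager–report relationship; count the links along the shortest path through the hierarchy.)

Zinnia is 4 levels below Ravi, and Frank is 1 level below Ravi (their lowest common manager). The shortest path runs up from Zinnia to Ravi and back down to Frank: 4 + 1 = 5 links.

5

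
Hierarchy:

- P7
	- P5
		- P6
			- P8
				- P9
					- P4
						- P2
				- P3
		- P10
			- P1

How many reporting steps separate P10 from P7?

2

Chain from P10 up to P7: P10 → P5 → P7. That is 2 steps up, so P10 is 2 levels below P7.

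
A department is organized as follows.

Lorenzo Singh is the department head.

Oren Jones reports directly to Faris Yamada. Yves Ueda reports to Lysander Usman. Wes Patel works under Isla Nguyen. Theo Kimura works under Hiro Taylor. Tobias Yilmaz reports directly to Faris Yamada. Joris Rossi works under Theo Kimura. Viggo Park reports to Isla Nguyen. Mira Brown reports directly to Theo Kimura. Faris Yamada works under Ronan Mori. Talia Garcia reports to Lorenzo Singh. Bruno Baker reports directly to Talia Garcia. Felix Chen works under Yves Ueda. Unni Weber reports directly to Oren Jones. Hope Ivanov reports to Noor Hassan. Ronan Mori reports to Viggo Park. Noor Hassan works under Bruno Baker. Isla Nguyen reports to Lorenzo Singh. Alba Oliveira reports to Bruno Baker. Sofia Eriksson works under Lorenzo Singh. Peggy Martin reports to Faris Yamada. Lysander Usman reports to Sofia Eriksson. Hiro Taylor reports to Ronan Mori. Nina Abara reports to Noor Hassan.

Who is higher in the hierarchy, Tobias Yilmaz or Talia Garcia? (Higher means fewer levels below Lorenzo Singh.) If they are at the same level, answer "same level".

Talia Garcia

Tobias Yilmaz is 5 levels below Lorenzo Singh; Talia Garcia is 1. Talia Garcia is higher.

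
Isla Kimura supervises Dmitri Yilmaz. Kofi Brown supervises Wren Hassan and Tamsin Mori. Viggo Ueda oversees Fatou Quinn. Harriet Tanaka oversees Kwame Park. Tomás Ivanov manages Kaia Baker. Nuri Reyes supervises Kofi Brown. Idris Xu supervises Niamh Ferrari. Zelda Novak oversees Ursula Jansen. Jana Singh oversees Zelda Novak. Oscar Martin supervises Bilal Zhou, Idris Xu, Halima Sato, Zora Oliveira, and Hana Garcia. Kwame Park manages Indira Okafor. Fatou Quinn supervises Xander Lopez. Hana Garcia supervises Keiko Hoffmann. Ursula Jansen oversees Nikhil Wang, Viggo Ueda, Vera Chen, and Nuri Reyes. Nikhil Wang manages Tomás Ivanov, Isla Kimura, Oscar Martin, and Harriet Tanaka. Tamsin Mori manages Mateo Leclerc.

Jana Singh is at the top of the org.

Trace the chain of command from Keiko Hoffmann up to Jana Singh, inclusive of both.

Keiko Hoffmann reports to Hana Garcia. Hana Garcia reports to Oscar Martin. Oscar Martin reports to Nikhil Wang. Nikhil Wang reports to Ursula Jansen. Ursula Jansen reports to Zelda Novak. Zelda Novak reports to Jana Singh. Jana Singh is at the top.

Keiko Hoffmann -> Hana Garcia -> Oscar Martin -> Nikhil Wang -> Ursula Jansen -> Zelda Novak -> Jana Singh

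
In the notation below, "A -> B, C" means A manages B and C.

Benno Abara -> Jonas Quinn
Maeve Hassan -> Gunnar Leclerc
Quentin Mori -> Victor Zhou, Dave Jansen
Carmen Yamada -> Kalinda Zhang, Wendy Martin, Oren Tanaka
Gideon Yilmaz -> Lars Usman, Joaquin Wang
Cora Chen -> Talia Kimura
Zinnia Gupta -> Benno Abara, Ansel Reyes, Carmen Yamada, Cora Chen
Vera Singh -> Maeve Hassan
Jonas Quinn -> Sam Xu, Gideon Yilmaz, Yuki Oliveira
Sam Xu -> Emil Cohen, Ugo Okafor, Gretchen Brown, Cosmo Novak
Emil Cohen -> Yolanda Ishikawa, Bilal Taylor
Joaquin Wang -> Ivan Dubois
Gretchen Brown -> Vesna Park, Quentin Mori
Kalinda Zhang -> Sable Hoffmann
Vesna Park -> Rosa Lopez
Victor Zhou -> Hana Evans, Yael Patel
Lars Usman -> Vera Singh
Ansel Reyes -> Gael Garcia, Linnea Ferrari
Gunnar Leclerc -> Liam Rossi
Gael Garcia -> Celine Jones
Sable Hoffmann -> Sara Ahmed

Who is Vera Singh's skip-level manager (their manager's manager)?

Vera Singh reports to Lars Usman, and Lars Usman reports to Gideon Yilmaz. So Vera Singh's skip-level manager is Gideon Yilmaz.

Gideon Yilmaz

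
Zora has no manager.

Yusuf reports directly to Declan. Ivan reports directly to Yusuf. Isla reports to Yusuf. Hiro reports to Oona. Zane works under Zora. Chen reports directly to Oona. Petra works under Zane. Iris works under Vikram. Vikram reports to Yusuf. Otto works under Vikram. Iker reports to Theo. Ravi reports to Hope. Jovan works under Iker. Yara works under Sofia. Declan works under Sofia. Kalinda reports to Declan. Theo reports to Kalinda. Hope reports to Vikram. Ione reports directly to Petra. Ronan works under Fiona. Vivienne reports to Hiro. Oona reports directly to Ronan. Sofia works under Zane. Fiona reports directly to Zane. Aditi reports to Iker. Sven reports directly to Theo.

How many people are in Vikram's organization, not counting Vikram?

4

Vikram directly manages Hope, Otto, Iris. Under Hope: Ravi (1). Otto has no reports. Iris has no reports. So Vikram's organization is 3 direct reports plus everyone under them: 2 + 1 + 1 = 4.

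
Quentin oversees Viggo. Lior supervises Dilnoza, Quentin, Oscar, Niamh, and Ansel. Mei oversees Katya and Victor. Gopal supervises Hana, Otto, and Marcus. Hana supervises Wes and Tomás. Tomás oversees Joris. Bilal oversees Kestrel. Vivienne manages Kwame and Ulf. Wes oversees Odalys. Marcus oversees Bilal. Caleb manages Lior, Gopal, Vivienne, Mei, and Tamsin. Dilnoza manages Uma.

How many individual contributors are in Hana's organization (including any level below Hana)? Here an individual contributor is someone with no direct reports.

The people in Hana's organization with no one reporting to them are Joris, Odalys. That is 2.

2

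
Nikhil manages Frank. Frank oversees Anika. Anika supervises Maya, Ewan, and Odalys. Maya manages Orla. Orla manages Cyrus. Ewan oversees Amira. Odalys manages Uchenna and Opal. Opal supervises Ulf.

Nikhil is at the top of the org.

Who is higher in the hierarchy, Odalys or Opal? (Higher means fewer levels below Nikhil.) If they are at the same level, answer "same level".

Odalys

Odalys is 3 levels below Nikhil; Opal is 4. Odalys is higher.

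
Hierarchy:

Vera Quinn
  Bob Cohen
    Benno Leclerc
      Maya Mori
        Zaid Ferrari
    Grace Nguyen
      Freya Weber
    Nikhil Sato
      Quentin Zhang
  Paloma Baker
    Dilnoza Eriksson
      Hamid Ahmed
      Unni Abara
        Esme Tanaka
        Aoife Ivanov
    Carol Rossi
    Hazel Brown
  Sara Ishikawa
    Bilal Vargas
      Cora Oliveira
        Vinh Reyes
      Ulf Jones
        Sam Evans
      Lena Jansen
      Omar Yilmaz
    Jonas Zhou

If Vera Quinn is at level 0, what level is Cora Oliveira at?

3

Chain from Cora Oliveira up to Vera Quinn: Cora Oliveira → Bilal Vargas → Sara Ishikawa → Vera Quinn. That is 3 steps up, so Cora Oliveira is 3 levels below Vera Quinn.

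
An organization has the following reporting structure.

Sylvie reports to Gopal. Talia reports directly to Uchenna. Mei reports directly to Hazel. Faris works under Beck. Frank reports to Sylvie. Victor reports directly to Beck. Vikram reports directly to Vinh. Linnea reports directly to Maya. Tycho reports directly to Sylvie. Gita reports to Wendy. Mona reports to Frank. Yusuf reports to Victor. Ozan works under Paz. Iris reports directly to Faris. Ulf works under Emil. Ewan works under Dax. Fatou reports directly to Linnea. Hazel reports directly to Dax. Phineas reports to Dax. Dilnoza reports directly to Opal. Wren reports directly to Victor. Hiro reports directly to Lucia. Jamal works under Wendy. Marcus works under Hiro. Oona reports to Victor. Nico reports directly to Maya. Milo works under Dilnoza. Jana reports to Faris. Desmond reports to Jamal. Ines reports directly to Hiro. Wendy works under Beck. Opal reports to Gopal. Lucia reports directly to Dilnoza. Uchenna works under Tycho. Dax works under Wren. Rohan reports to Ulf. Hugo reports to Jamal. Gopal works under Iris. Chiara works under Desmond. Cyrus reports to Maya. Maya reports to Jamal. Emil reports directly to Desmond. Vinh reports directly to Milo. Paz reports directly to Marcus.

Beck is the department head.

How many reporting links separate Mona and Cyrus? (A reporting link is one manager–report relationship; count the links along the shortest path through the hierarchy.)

Mona is 6 levels below Beck, and Cyrus is 4 levels below Beck (their lowest common manager). The shortest path runs up from Mona to Beck and back down to Cyrus: 6 + 4 = 10 links.

10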